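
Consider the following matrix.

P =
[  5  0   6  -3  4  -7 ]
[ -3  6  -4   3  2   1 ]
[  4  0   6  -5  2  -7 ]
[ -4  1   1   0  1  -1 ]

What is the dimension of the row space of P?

4

Row reduce to echelon form.
R2 ← R2 + (3/5)·R1: [0, 6, -2/5, 6/5, 22/5, -16/5]
R3 ← R3 − (4/5)·R1: [0, 0, 6/5, -13/5, -6/5, -7/5]
R4 ← R4 + (4/5)·R1: [0, 1, 29/5, -12/5, 21/5, -33/5]
R4 ← R4 − (1/6)·R2: [0, 0, 88/15, -13/5, 52/15, -91/15]
R4 ← R4 − (44/9)·R3: [0, 0, 0, 91/9, 28/3, 7/9]
Echelon form has 4 nonzero rows, so rank(P) = 4.
The row space has dimension equal to the rank: 4.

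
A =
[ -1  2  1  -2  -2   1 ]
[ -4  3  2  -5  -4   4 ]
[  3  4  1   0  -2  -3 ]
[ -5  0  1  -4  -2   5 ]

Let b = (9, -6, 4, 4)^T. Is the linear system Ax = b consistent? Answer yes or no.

no

Row reduce the augmented matrix [A | b].
R2 ← R2 − (4)·R1: [0, -5, -2, 3, 4, 0, -42]
R3 ← R3 + (3)·R1: [0, 10, 4, -6, -8, 0, 31]
R4 ← R4 − (5)·R1: [0, -10, -4, 6, 8, 0, -41]
R3 ← R3 + (2)·R2: [0, 0, 0, 0, 0, 0, -53]
R4 ← R4 − (2)·R2: [0, 0, 0, 0, 0, 0, 43]
R4 ← R4 + (43/53)·R3: [0, 0, 0, 0, 0, 0, 0]
The echelon form has 3 nonzero rows; the last pivot sits in the augmented column, so rank(A) = 2 but rank([A|b]) = 3.
Since the ranks differ, the system is inconsistent.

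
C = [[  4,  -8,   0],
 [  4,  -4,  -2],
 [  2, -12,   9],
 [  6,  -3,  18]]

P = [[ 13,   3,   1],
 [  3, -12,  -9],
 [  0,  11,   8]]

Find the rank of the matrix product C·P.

First compute CP:
[[ 28, 108,  76],
 [ 40,  38,  24],
 [-10, 249, 182],
 [ 69, 252, 177]]
Now row reduce the product.
R2 ← R2 − (10/7)·R1: [0, -814/7, -592/7]
R3 ← R3 + (5/14)·R1: [0, 2013/7, 1464/7]
R4 ← R4 − (69/28)·R1: [0, -99/7, -72/7]
R3 ← R3 + (183/74)·R2: [0, 0, 0]
R4 ← R4 − (9/74)·R2: [0, 0, 0]
2 nonzero rows, so rank(CP) = 2.

2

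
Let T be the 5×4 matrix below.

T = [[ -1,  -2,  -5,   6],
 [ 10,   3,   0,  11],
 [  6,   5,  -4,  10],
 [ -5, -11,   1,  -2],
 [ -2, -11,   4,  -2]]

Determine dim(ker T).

1

Row reduce to echelon form.
R2 ← R2 + (10)·R1: [0, -17, -50, 71]
R3 ← R3 + (6)·R1: [0, -7, -34, 46]
R4 ← R4 − (5)·R1: [0, -1, 26, -32]
R5 ← R5 − (2)·R1: [0, -7, 14, -14]
R3 ← R3 − (7/17)·R2: [0, 0, -228/17, 285/17]
R4 ← R4 − (1/17)·R2: [0, 0, 492/17, -615/17]
R5 ← R5 − (7/17)·R2: [0, 0, 588/17, -735/17]
R4 ← R4 + (41/19)·R3: [0, 0, 0, 0]
R5 ← R5 + (49/19)·R3: [0, 0, 0, 0]
3 nonzero rows, so rank(T) = 3.
T has 4 columns; by rank–nullity, nullity = 4 − 3 = 1.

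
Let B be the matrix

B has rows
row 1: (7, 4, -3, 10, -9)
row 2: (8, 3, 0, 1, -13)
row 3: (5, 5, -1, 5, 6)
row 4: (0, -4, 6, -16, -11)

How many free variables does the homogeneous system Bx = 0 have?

1

Row reduce to echelon form.
R2 ← R2 − (8/7)·R1: [0, -11/7, 24/7, -73/7, -19/7]
R3 ← R3 − (5/7)·R1: [0, 15/7, 8/7, -15/7, 87/7]
R3 ← R3 + (15/11)·R2: [0, 0, 64/11, -180/11, 96/11]
R4 ← R4 − (28/11)·R2: [0, 0, -30/11, 116/11, -45/11]
R4 ← R4 + (15/32)·R3: [0, 0, 0, 23/8, 0]
4 nonzero rows, so rank(B) = 4.
B has 5 columns; by rank–nullity, nullity = 5 − 4 = 1.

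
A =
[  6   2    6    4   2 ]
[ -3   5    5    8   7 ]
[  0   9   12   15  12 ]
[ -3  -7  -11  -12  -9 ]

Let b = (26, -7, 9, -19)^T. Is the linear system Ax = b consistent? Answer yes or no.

yes

Row reduce the augmented matrix [A | b].
R2 ← R2 + (1/2)·R1: [0, 6, 8, 10, 8, 6]
R4 ← R4 + (1/2)·R1: [0, -6, -8, -10, -8, -6]
R3 ← R3 − (3/2)·R2: [0, 0, 0, 0, 0, 0]
R4 ← R4 + R2: [0, 0, 0, 0, 0, 0]
The echelon form has 2 nonzero rows, and every pivot lies in the first 5 columns, so rank(A) = rank([A|b]) = 2.
The system is consistent.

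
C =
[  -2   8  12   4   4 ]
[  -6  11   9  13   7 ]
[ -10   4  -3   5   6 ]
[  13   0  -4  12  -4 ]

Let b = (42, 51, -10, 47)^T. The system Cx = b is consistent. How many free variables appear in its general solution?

Row reduce the augmented matrix [C | b].
R2 ← R2 − (3)·R1: [0, -13, -27, 1, -5, -75]
R3 ← R3 − (5)·R1: [0, -36, -63, -15, -14, -220]
R4 ← R4 + (13/2)·R1: [0, 52, 74, 38, 22, 320]
R3 ← R3 − (36/13)·R2: [0, 0, 153/13, -231/13, -2/13, -160/13]
R4 ← R4 + (4)·R2: [0, 0, -34, 42, 2, 20]
R4 ← R4 + (26/9)·R3: [0, 0, 0, -28/3, 14/9, -140/9]
The echelon form has 4 nonzero rows, and every pivot lies in the first 5 columns, so rank(C) = rank([C|b]) = 4.
The system is consistent.
Free variables = (unknowns) − (rank) = 5 − 4 = 1.

1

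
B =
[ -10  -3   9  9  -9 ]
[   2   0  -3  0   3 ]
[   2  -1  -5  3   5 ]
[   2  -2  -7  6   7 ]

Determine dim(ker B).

Row reduce to echelon form.
R2 ← R2 + (1/5)·R1: [0, -3/5, -6/5, 9/5, 6/5]
R3 ← R3 + (1/5)·R1: [0, -8/5, -16/5, 24/5, 16/5]
R4 ← R4 + (1/5)·R1: [0, -13/5, -26/5, 39/5, 26/5]
R3 ← R3 − (8/3)·R2: [0, 0, 0, 0, 0]
R4 ← R4 − (13/3)·R2: [0, 0, 0, 0, 0]
2 nonzero rows, so rank(B) = 2.
B has 5 columns; by rank–nullity, nullity = 5 − 2 = 3.

3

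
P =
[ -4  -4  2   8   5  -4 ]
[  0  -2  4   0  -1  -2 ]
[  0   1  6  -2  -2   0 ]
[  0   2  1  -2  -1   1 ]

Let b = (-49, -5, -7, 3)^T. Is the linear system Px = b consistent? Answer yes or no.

yes

Row reduce the augmented matrix [P | b].
R3 ← R3 + (1/2)·R2: [0, 0, 8, -2, -5/2, -1, -19/2]
R4 ← R4 + R2: [0, 0, 5, -2, -2, -1, -2]
R4 ← R4 − (5/8)·R3: [0, 0, 0, -3/4, -7/16, -3/8, 63/16]
The echelon form has 4 nonzero rows, and every pivot lies in the first 6 columns, so rank(P) = rank([P|b]) = 4.
The system is consistent.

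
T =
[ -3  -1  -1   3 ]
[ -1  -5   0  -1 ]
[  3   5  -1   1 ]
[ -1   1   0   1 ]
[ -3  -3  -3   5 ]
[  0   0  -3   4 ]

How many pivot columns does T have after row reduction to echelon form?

Row reduce to echelon form.
R2 ← R2 − (1/3)·R1: [0, -14/3, 1/3, -2]
R3 ← R3 + R1: [0, 4, -2, 4]
R4 ← R4 − (1/3)·R1: [0, 4/3, 1/3, 0]
R5 ← R5 − R1: [0, -2, -2, 2]
R3 ← R3 + (6/7)·R2: [0, 0, -12/7, 16/7]
R4 ← R4 + (2/7)·R2: [0, 0, 3/7, -4/7]
R5 ← R5 − (3/7)·R2: [0, 0, -15/7, 20/7]
R4 ← R4 + (1/4)·R3: [0, 0, 0, 0]
R5 ← R5 − (5/4)·R3: [0, 0, 0, 0]
R6 ← R6 − (7/4)·R3: [0, 0, 0, 0]
Echelon form has 3 nonzero rows, so rank(T) = 3.
Each nonzero row contributes one pivot column: 3 pivot columns.

3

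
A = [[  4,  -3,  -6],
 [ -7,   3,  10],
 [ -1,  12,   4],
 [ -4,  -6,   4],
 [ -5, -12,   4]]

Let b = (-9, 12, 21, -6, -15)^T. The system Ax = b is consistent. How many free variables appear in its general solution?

1

Row reduce the augmented matrix [A | b].
R2 ← R2 + (7/4)·R1: [0, -9/4, -1/2, -15/4]
R3 ← R3 + (1/4)·R1: [0, 45/4, 5/2, 75/4]
R4 ← R4 + R1: [0, -9, -2, -15]
R5 ← R5 + (5/4)·R1: [0, -63/4, -7/2, -105/4]
R3 ← R3 + (5)·R2: [0, 0, 0, 0]
R4 ← R4 − (4)·R2: [0, 0, 0, 0]
R5 ← R5 − (7)·R2: [0, 0, 0, 0]
The echelon form has 2 nonzero rows, and every pivot lies in the first 3 columns, so rank(A) = rank([A|b]) = 2.
The system is consistent.
Free variables = (unknowns) − (rank) = 3 − 2 = 1.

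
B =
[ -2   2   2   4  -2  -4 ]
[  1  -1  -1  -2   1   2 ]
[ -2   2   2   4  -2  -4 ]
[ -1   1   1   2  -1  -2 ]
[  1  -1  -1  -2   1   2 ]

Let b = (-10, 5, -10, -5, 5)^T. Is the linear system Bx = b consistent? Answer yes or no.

yes

Row reduce the augmented matrix [B | b].
R2 ← R2 + (1/2)·R1: [0, 0, 0, 0, 0, 0, 0]
R3 ← R3 − R1: [0, 0, 0, 0, 0, 0, 0]
R4 ← R4 − (1/2)·R1: [0, 0, 0, 0, 0, 0, 0]
R5 ← R5 + (1/2)·R1: [0, 0, 0, 0, 0, 0, 0]
The echelon form has 1 nonzero rows, and every pivot lies in the first 6 columns, so rank(B) = rank([B|b]) = 1.
The system is consistent.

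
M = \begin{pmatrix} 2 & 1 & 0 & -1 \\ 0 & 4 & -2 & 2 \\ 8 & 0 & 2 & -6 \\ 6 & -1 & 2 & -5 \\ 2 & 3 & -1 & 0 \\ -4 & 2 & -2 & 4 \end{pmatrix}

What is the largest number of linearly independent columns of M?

2

Row reduce to echelon form.
R3 ← R3 − (4)·R1: [0, -4, 2, -2]
R4 ← R4 − (3)·R1: [0, -4, 2, -2]
R5 ← R5 − R1: [0, 2, -1, 1]
R6 ← R6 + (2)·R1: [0, 4, -2, 2]
R3 ← R3 + R2: [0, 0, 0, 0]
R4 ← R4 + R2: [0, 0, 0, 0]
R5 ← R5 − (1/2)·R2: [0, 0, 0, 0]
R6 ← R6 − R2: [0, 0, 0, 0]
Echelon form has 2 nonzero rows, so rank(M) = 2.
The rank gives the maximum number of linearly independent columns: 2.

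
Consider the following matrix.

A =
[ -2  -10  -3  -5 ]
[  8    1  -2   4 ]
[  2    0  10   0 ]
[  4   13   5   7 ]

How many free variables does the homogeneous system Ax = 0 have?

Row reduce to echelon form.
R2 ← R2 + (4)·R1: [0, -39, -14, -16]
R3 ← R3 + R1: [0, -10, 7, -5]
R4 ← R4 + (2)·R1: [0, -7, -1, -3]
R3 ← R3 − (10/39)·R2: [0, 0, 413/39, -35/39]
R4 ← R4 − (7/39)·R2: [0, 0, 59/39, -5/39]
R4 ← R4 − (1/7)·R3: [0, 0, 0, 0]
3 nonzero rows, so rank(A) = 3.
A has 4 columns; by rank–nullity, nullity = 4 − 3 = 1.

1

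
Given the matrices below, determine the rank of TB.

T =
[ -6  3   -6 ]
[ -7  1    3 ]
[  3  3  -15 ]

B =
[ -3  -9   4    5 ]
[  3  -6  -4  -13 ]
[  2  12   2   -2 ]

2

First compute TB:
[[ 15, -36, -48, -57],
 [ 30,  93, -26, -54],
 [-30, -225, -30,   6]]
Now row reduce the product.
R2 ← R2 − (2)·R1: [0, 165, 70, 60]
R3 ← R3 + (2)·R1: [0, -297, -126, -108]
R3 ← R3 + (9/5)·R2: [0, 0, 0, 0]
2 nonzero rows, so rank(TB) = 2.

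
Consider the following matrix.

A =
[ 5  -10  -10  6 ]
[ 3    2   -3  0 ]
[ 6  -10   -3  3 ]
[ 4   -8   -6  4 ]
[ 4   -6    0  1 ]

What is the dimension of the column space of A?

Row reduce to echelon form.
R2 ← R2 − (3/5)·R1: [0, 8, 3, -18/5]
R3 ← R3 − (6/5)·R1: [0, 2, 9, -21/5]
R4 ← R4 − (4/5)·R1: [0, 0, 2, -4/5]
R5 ← R5 − (4/5)·R1: [0, 2, 8, -19/5]
R3 ← R3 − (1/4)·R2: [0, 0, 33/4, -33/10]
R5 ← R5 − (1/4)·R2: [0, 0, 29/4, -29/10]
R4 ← R4 − (8/33)·R3: [0, 0, 0, 0]
R5 ← R5 − (29/33)·R3: [0, 0, 0, 0]
Echelon form has 3 nonzero rows, so rank(A) = 3.
The column space has dimension equal to the rank: 3.

3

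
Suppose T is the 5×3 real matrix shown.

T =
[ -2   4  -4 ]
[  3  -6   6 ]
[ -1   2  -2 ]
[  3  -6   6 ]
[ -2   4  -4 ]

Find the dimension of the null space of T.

2

Row reduce to echelon form.
R2 ← R2 + (3/2)·R1: [0, 0, 0]
R3 ← R3 − (1/2)·R1: [0, 0, 0]
R4 ← R4 + (3/2)·R1: [0, 0, 0]
R5 ← R5 − R1: [0, 0, 0]
1 nonzero row, so rank(T) = 1.
T has 3 columns; by rank–nullity, nullity = 3 − 1 = 2.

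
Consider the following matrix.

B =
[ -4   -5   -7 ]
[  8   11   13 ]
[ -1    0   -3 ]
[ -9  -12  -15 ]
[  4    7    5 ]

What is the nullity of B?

Row reduce to echelon form.
R2 ← R2 + (2)·R1: [0, 1, -1]
R3 ← R3 − (1/4)·R1: [0, 5/4, -5/4]
R4 ← R4 − (9/4)·R1: [0, -3/4, 3/4]
R5 ← R5 + R1: [0, 2, -2]
R3 ← R3 − (5/4)·R2: [0, 0, 0]
R4 ← R4 + (3/4)·R2: [0, 0, 0]
R5 ← R5 − (2)·R2: [0, 0, 0]
2 nonzero rows, so rank(B) = 2.
B has 3 columns; by rank–nullity, nullity = 3 − 2 = 1.

1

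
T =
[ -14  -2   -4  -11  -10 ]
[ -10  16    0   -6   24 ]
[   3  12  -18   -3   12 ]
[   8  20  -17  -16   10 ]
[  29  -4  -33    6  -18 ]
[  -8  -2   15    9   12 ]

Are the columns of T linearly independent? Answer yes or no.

no

Row reduce T to echelon form.
R2 ← R2 − (5/7)·R1: [0, 122/7, 20/7, 13/7, 218/7]
R3 ← R3 + (3/14)·R1: [0, 81/7, -132/7, -75/14, 69/7]
R4 ← R4 + (4/7)·R1: [0, 132/7, -135/7, -156/7, 30/7]
R5 ← R5 + (29/14)·R1: [0, -57/7, -289/7, -235/14, -271/7]
R6 ← R6 − (4/7)·R1: [0, -6/7, 121/7, 107/7, 124/7]
R3 ← R3 − (81/122)·R2: [0, 0, -1266/61, -402/61, -660/61]
R4 ← R4 − (66/61)·R2: [0, 0, -1365/61, -1482/61, -1794/61]
R5 ← R5 + (57/122)·R2: [0, 0, -2437/61, -971/61, -1474/61]
R6 ← R6 + (3/61)·R2: [0, 0, 1063/61, 938/61, 1174/61]
R4 ← R4 − (455/422)·R3: [0, 0, 0, -3627/211, -3744/211]
R5 ← R5 − (2437/1266)·R3: [0, 0, 0, -682/211, -704/211]
R6 ← R6 + (1063/1266)·R3: [0, 0, 0, 2077/211, 2144/211]
R5 ← R5 − (22/117)·R4: [0, 0, 0, 0, 0]
R6 ← R6 + (67/117)·R4: [0, 0, 0, 0, 0]
4 pivots among 5 columns.
Only 4 < 5 pivot columns, so the columns are linearly dependent.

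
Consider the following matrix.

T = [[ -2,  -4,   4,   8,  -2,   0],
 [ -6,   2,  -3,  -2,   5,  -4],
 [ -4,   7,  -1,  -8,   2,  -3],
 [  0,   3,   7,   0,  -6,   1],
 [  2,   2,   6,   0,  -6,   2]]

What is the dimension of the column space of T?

3

Row reduce to echelon form.
R2 ← R2 − (3)·R1: [0, 14, -15, -26, 11, -4]
R3 ← R3 − (2)·R1: [0, 15, -9, -24, 6, -3]
R5 ← R5 + R1: [0, -2, 10, 8, -8, 2]
R3 ← R3 − (15/14)·R2: [0, 0, 99/14, 27/7, -81/14, 9/7]
R4 ← R4 − (3/14)·R2: [0, 0, 143/14, 39/7, -117/14, 13/7]
R5 ← R5 + (1/7)·R2: [0, 0, 55/7, 30/7, -45/7, 10/7]
R4 ← R4 − (13/9)·R3: [0, 0, 0, 0, 0, 0]
R5 ← R5 − (10/9)·R3: [0, 0, 0, 0, 0, 0]
Echelon form has 3 nonzero rows, so rank(T) = 3.
The column space has dimension equal to the rank: 3.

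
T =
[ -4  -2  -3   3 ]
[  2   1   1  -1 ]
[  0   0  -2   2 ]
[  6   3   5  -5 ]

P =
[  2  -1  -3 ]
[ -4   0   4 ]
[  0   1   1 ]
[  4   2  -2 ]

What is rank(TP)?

2

First compute TP:
[[ 12,   7,  -5],
 [ -4,  -3,   1],
 [  8,   2,  -6],
 [-20, -11,   9]]
Now row reduce the product.
R2 ← R2 + (1/3)·R1: [0, -2/3, -2/3]
R3 ← R3 − (2/3)·R1: [0, -8/3, -8/3]
R4 ← R4 + (5/3)·R1: [0, 2/3, 2/3]
R3 ← R3 − (4)·R2: [0, 0, 0]
R4 ← R4 + R2: [0, 0, 0]
2 nonzero rows, so rank(TP) = 2.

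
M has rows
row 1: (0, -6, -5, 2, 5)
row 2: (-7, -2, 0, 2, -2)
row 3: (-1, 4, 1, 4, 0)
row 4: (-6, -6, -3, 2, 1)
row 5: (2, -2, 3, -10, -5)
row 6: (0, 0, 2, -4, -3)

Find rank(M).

Row reduce to echelon form.
Swap R1 ↔ R2
R3 ← R3 − (1/7)·R1: [0, 30/7, 1, 26/7, 2/7]
R4 ← R4 − (6/7)·R1: [0, -30/7, -3, 2/7, 19/7]
R5 ← R5 + (2/7)·R1: [0, -18/7, 3, -66/7, -39/7]
R3 ← R3 + (5/7)·R2: [0, 0, -18/7, 36/7, 27/7]
R4 ← R4 − (5/7)·R2: [0, 0, 4/7, -8/7, -6/7]
R5 ← R5 − (3/7)·R2: [0, 0, 36/7, -72/7, -54/7]
R4 ← R4 + (2/9)·R3: [0, 0, 0, 0, 0]
R5 ← R5 + (2)·R3: [0, 0, 0, 0, 0]
R6 ← R6 + (7/9)·R3: [0, 0, 0, 0, 0]
Echelon form has 3 nonzero rows, so rank(M) = 3.

3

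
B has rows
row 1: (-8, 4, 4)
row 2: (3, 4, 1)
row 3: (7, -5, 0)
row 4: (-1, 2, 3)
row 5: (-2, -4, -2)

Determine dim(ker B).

0

Row reduce to echelon form.
R2 ← R2 + (3/8)·R1: [0, 11/2, 5/2]
R3 ← R3 + (7/8)·R1: [0, -3/2, 7/2]
R4 ← R4 − (1/8)·R1: [0, 3/2, 5/2]
R5 ← R5 − (1/4)·R1: [0, -5, -3]
R3 ← R3 + (3/11)·R2: [0, 0, 46/11]
R4 ← R4 − (3/11)·R2: [0, 0, 20/11]
R5 ← R5 + (10/11)·R2: [0, 0, -8/11]
R4 ← R4 − (10/23)·R3: [0, 0, 0]
R5 ← R5 + (4/23)·R3: [0, 0, 0]
3 nonzero rows, so rank(B) = 3.
B has 3 columns; by rank–nullity, nullity = 3 − 3 = 0.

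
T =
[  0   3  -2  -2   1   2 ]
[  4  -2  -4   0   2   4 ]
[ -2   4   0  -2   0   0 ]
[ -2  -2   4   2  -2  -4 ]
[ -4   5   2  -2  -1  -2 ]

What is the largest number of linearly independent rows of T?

2

Row reduce to echelon form.
Swap R1 ↔ R2
R3 ← R3 + (1/2)·R1: [0, 3, -2, -2, 1, 2]
R4 ← R4 + (1/2)·R1: [0, -3, 2, 2, -1, -2]
R5 ← R5 + R1: [0, 3, -2, -2, 1, 2]
R3 ← R3 − R2: [0, 0, 0, 0, 0, 0]
R4 ← R4 + R2: [0, 0, 0, 0, 0, 0]
R5 ← R5 − R2: [0, 0, 0, 0, 0, 0]
Echelon form has 2 nonzero rows, so rank(T) = 2.
The rank gives the maximum number of linearly independent rows: 2.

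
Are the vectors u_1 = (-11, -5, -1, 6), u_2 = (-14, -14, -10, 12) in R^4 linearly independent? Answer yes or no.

Form the matrix with these vectors as rows and row reduce.
R2 ← R2 − (14/11)·R1: [0, -84/11, -96/11, 48/11]
2 nonzero rows, so the 2 vectors span a space of dimension 2.
Since 2 = 2, the vectors are linearly independent.

yes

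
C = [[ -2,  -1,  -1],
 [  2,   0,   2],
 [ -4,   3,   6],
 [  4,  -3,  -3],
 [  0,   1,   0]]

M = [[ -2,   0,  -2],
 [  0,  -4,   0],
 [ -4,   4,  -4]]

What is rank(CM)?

First compute CM:
[[  8,   0,   8],
 [-12,   8, -12],
 [-16,  12, -16],
 [  4,   0,   4],
 [  0,  -4,   0]]
Now row reduce the product.
R2 ← R2 + (3/2)·R1: [0, 8, 0]
R3 ← R3 + (2)·R1: [0, 12, 0]
R4 ← R4 − (1/2)·R1: [0, 0, 0]
R3 ← R3 − (3/2)·R2: [0, 0, 0]
R5 ← R5 + (1/2)·R2: [0, 0, 0]
2 nonzero rows, so rank(CM) = 2.

2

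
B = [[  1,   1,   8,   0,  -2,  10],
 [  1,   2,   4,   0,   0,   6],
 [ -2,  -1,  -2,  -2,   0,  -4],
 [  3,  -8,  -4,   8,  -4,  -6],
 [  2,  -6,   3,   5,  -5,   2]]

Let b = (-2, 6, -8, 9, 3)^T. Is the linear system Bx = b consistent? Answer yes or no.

Row reduce the augmented matrix [B | b].
R2 ← R2 − R1: [0, 1, -4, 0, 2, -4, 8]
R3 ← R3 + (2)·R1: [0, 1, 14, -2, -4, 16, -12]
R4 ← R4 − (3)·R1: [0, -11, -28, 8, 2, -36, 15]
R5 ← R5 − (2)·R1: [0, -8, -13, 5, -1, -18, 7]
R3 ← R3 − R2: [0, 0, 18, -2, -6, 20, -20]
R4 ← R4 + (11)·R2: [0, 0, -72, 8, 24, -80, 103]
R5 ← R5 + (8)·R2: [0, 0, -45, 5, 15, -50, 71]
R4 ← R4 + (4)·R3: [0, 0, 0, 0, 0, 0, 23]
R5 ← R5 + (5/2)·R3: [0, 0, 0, 0, 0, 0, 21]
R5 ← R5 − (21/23)·R4: [0, 0, 0, 0, 0, 0, 0]
The echelon form has 4 nonzero rows; the last pivot sits in the augmented column, so rank(B) = 3 but rank([B|b]) = 4.
Since the ranks differ, the system is inconsistent.

no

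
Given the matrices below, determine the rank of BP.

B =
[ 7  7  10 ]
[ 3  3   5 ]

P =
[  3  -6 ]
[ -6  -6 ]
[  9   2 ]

2

First compute BP:
[[ 69, -64],
 [ 36, -26]]
Now row reduce the product.
R2 ← R2 − (12/23)·R1: [0, 170/23]
2 nonzero rows, so rank(BP) = 2.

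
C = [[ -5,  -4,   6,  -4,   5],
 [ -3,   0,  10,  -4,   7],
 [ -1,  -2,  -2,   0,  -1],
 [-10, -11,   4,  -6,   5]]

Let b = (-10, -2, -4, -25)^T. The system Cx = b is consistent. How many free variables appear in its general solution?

Row reduce the augmented matrix [C | b].
R2 ← R2 − (3/5)·R1: [0, 12/5, 32/5, -8/5, 4, 4]
R3 ← R3 − (1/5)·R1: [0, -6/5, -16/5, 4/5, -2, -2]
R4 ← R4 − (2)·R1: [0, -3, -8, 2, -5, -5]
R3 ← R3 + (1/2)·R2: [0, 0, 0, 0, 0, 0]
R4 ← R4 + (5/4)·R2: [0, 0, 0, 0, 0, 0]
The echelon form has 2 nonzero rows, and every pivot lies in the first 5 columns, so rank(C) = rank([C|b]) = 2.
The system is consistent.
Free variables = (unknowns) − (rank) = 5 − 2 = 3.

3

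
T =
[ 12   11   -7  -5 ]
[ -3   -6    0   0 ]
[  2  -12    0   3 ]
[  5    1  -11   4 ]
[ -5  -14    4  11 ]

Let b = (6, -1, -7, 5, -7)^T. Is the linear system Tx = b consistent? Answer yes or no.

Row reduce the augmented matrix [T | b].
R2 ← R2 + (1/4)·R1: [0, -13/4, -7/4, -5/4, 1/2]
R3 ← R3 − (1/6)·R1: [0, -83/6, 7/6, 23/6, -8]
R4 ← R4 − (5/12)·R1: [0, -43/12, -97/12, 73/12, 5/2]
R5 ← R5 + (5/12)·R1: [0, -113/12, 13/12, 107/12, -9/2]
R3 ← R3 − (166/39)·R2: [0, 0, 112/13, 119/13, -395/39]
R4 ← R4 − (43/39)·R2: [0, 0, -80/13, 97/13, 76/39]
R5 ← R5 − (113/39)·R2: [0, 0, 80/13, 163/13, -232/39]
R4 ← R4 + (5/7)·R3: [0, 0, 0, 14, -37/7]
R5 ← R5 − (5/7)·R3: [0, 0, 0, 6, 9/7]
R5 ← R5 − (3/7)·R4: [0, 0, 0, 0, 174/49]
The echelon form has 5 nonzero rows; the last pivot sits in the augmented column, so rank(T) = 4 but rank([T|b]) = 5.
Since the ranks differ, the system is inconsistent.

no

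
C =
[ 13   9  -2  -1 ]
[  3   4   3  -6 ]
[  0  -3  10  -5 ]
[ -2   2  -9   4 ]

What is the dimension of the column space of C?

3

Row reduce to echelon form.
R2 ← R2 − (3/13)·R1: [0, 25/13, 45/13, -75/13]
R4 ← R4 + (2/13)·R1: [0, 44/13, -121/13, 50/13]
R3 ← R3 + (39/25)·R2: [0, 0, 77/5, -14]
R4 ← R4 − (44/25)·R2: [0, 0, -77/5, 14]
R4 ← R4 + R3: [0, 0, 0, 0]
Echelon form has 3 nonzero rows, so rank(C) = 3.
The column space has dimension equal to the rank: 3.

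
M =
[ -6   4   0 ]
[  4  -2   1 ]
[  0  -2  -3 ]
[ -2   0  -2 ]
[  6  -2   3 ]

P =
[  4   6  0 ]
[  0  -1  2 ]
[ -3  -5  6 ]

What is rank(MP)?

First compute MP:
[[-24, -40,   8],
 [ 13,  21,   2],
 [  9,  17, -22],
 [ -2,  -2, -12],
 [ 15,  23,  14]]
Now row reduce the product.
R2 ← R2 + (13/24)·R1: [0, -2/3, 19/3]
R3 ← R3 + (3/8)·R1: [0, 2, -19]
R4 ← R4 − (1/12)·R1: [0, 4/3, -38/3]
R5 ← R5 + (5/8)·R1: [0, -2, 19]
R3 ← R3 + (3)·R2: [0, 0, 0]
R4 ← R4 + (2)·R2: [0, 0, 0]
R5 ← R5 − (3)·R2: [0, 0, 0]
2 nonzero rows, so rank(MP) = 2.

2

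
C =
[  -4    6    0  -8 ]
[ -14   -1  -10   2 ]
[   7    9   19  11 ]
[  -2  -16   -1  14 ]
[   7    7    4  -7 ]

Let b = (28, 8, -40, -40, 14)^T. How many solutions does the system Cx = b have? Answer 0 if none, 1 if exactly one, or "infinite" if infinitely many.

1

Row reduce the augmented matrix [C | b].
R2 ← R2 − (7/2)·R1: [0, -22, -10, 30, -90]
R3 ← R3 + (7/4)·R1: [0, 39/2, 19, -3, 9]
R4 ← R4 − (1/2)·R1: [0, -19, -1, 18, -54]
R5 ← R5 + (7/4)·R1: [0, 35/2, 4, -21, 63]
R3 ← R3 + (39/44)·R2: [0, 0, 223/22, 519/22, -1557/22]
R4 ← R4 − (19/22)·R2: [0, 0, 84/11, -87/11, 261/11]
R5 ← R5 + (35/44)·R2: [0, 0, -87/22, 63/22, -189/22]
R4 ← R4 − (168/223)·R3: [0, 0, 0, -5727/223, 17181/223]
R5 ← R5 + (87/223)·R3: [0, 0, 0, 2691/223, -8073/223]
R5 ← R5 + (39/83)·R4: [0, 0, 0, 0, 0]
The echelon form has 4 nonzero rows, and every pivot lies in the first 4 columns, so rank(C) = rank([C|b]) = 4.
The system is consistent.
rank = 4 = number of unknowns, so the solution is unique.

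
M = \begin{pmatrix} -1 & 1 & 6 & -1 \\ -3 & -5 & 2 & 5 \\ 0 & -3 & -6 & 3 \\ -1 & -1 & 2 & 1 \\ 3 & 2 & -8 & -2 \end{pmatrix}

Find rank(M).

2

Row reduce to echelon form.
R2 ← R2 − (3)·R1: [0, -8, -16, 8]
R4 ← R4 − R1: [0, -2, -4, 2]
R5 ← R5 + (3)·R1: [0, 5, 10, -5]
R3 ← R3 − (3/8)·R2: [0, 0, 0, 0]
R4 ← R4 − (1/4)·R2: [0, 0, 0, 0]
R5 ← R5 + (5/8)·R2: [0, 0, 0, 0]
Echelon form has 2 nonzero rows, so rank(M) = 2.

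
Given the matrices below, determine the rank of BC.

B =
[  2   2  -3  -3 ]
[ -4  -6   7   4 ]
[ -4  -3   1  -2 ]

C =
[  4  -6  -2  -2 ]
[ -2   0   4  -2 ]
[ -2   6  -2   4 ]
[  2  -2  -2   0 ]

First compute BC:
[[  4, -24,  16, -20],
 [-10,  58, -38,  48],
 [-16,  34,  -2,  18]]
Now row reduce the product.
R2 ← R2 + (5/2)·R1: [0, -2, 2, -2]
R3 ← R3 + (4)·R1: [0, -62, 62, -62]
R3 ← R3 − (31)·R2: [0, 0, 0, 0]
2 nonzero rows, so rank(BC) = 2.

2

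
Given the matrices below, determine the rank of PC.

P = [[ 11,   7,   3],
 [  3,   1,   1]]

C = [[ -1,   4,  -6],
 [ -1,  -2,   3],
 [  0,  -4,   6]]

2

First compute PC:
[[-18,  18, -27],
 [ -4,   6,  -9]]
Now row reduce the product.
R2 ← R2 − (2/9)·R1: [0, 2, -3]
2 nonzero rows, so rank(PC) = 2.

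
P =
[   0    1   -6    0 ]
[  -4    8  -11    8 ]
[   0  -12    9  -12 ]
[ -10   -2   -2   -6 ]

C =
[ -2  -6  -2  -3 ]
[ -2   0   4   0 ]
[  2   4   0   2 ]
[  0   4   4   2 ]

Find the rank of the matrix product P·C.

First compute PC:
[[-14, -24,   4, -12],
 [-30,  12,  72,   6],
 [ 42, -12, -96,  -6],
 [ 20,  28, -12,  14]]
Now row reduce the product.
R2 ← R2 − (15/7)·R1: [0, 444/7, 444/7, 222/7]
R3 ← R3 + (3)·R1: [0, -84, -84, -42]
R4 ← R4 + (10/7)·R1: [0, -44/7, -44/7, -22/7]
R3 ← R3 + (49/37)·R2: [0, 0, 0, 0]
R4 ← R4 + (11/111)·R2: [0, 0, 0, 0]
2 nonzero rows, so rank(PC) = 2.

2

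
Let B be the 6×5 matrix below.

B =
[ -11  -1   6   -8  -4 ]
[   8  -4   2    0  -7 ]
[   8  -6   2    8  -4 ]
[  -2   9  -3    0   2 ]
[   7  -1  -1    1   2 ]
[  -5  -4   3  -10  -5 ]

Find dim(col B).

5

Row reduce to echelon form.
R2 ← R2 + (8/11)·R1: [0, -52/11, 70/11, -64/11, -109/11]
R3 ← R3 + (8/11)·R1: [0, -74/11, 70/11, 24/11, -76/11]
R4 ← R4 − (2/11)·R1: [0, 101/11, -45/11, 16/11, 30/11]
R5 ← R5 + (7/11)·R1: [0, -18/11, 31/11, -45/11, -6/11]
R6 ← R6 − (5/11)·R1: [0, -39/11, 3/11, -70/11, -35/11]
R3 ← R3 − (37/26)·R2: [0, 0, -35/13, 136/13, 187/26]
R4 ← R4 + (101/52)·R2: [0, 0, 215/26, -128/13, -859/52]
R5 ← R5 − (9/26)·R2: [0, 0, 8/13, -27/13, 75/26]
R6 ← R6 − (3/4)·R2: [0, 0, -9/2, -2, 17/4]
R4 ← R4 + (43/14)·R3: [0, 0, 0, 156/7, 39/7]
R5 ← R5 + (8/35)·R3: [0, 0, 0, 11/35, 317/70]
R6 ← R6 − (117/70)·R3: [0, 0, 0, -682/35, -272/35]
R5 ← R5 − (11/780)·R4: [0, 0, 0, 0, 89/20]
R6 ← R6 + (341/390)·R4: [0, 0, 0, 0, -29/10]
R6 ← R6 + (58/89)·R5: [0, 0, 0, 0, 0]
Echelon form has 5 nonzero rows, so rank(B) = 5.
The column space has dimension equal to the rank: 5.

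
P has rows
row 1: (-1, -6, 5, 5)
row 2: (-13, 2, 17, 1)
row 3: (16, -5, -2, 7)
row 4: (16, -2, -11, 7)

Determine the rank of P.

Row reduce to echelon form.
R2 ← R2 − (13)·R1: [0, 80, -48, -64]
R3 ← R3 + (16)·R1: [0, -101, 78, 87]
R4 ← R4 + (16)·R1: [0, -98, 69, 87]
R3 ← R3 + (101/80)·R2: [0, 0, 87/5, 31/5]
R4 ← R4 + (49/40)·R2: [0, 0, 51/5, 43/5]
R4 ← R4 − (17/29)·R3: [0, 0, 0, 144/29]
Echelon form has 4 nonzero rows, so rank(P) = 4.

4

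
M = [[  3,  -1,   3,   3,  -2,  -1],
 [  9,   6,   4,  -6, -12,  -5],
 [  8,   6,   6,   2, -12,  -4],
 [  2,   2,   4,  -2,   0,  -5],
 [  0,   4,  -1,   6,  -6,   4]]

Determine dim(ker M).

Row reduce to echelon form.
R2 ← R2 − (3)·R1: [0, 9, -5, -15, -6, -2]
R3 ← R3 − (8/3)·R1: [0, 26/3, -2, -6, -20/3, -4/3]
R4 ← R4 − (2/3)·R1: [0, 8/3, 2, -4, 4/3, -13/3]
R3 ← R3 − (26/27)·R2: [0, 0, 76/27, 76/9, -8/9, 16/27]
R4 ← R4 − (8/27)·R2: [0, 0, 94/27, 4/9, 28/9, -101/27]
R5 ← R5 − (4/9)·R2: [0, 0, 11/9, 38/3, -10/3, 44/9]
R4 ← R4 − (47/38)·R3: [0, 0, 0, -10, 80/19, -85/19]
R5 ← R5 − (33/76)·R3: [0, 0, 0, 9, -56/19, 88/19]
R5 ← R5 + (9/10)·R4: [0, 0, 0, 0, 16/19, 23/38]
5 nonzero rows, so rank(M) = 5.
M has 6 columns; by rank–nullity, nullity = 6 − 5 = 1.

1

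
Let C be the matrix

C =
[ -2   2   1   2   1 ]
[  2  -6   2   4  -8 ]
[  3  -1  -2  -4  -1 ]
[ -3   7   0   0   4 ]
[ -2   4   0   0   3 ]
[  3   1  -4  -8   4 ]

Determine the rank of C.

Row reduce to echelon form.
R2 ← R2 + R1: [0, -4, 3, 6, -7]
R3 ← R3 + (3/2)·R1: [0, 2, -1/2, -1, 1/2]
R4 ← R4 − (3/2)·R1: [0, 4, -3/2, -3, 5/2]
R5 ← R5 − R1: [0, 2, -1, -2, 2]
R6 ← R6 + (3/2)·R1: [0, 4, -5/2, -5, 11/2]
R3 ← R3 + (1/2)·R2: [0, 0, 1, 2, -3]
R4 ← R4 + R2: [0, 0, 3/2, 3, -9/2]
R5 ← R5 + (1/2)·R2: [0, 0, 1/2, 1, -3/2]
R6 ← R6 + R2: [0, 0, 1/2, 1, -3/2]
R4 ← R4 − (3/2)·R3: [0, 0, 0, 0, 0]
R5 ← R5 − (1/2)·R3: [0, 0, 0, 0, 0]
R6 ← R6 − (1/2)·R3: [0, 0, 0, 0, 0]
Echelon form has 3 nonzero rows, so rank(C) = 3.

3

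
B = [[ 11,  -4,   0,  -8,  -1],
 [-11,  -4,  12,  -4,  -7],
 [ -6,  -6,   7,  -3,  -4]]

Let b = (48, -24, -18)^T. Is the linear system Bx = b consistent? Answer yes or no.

Row reduce the augmented matrix [B | b].
R2 ← R2 + R1: [0, -8, 12, -12, -8, 24]
R3 ← R3 + (6/11)·R1: [0, -90/11, 7, -81/11, -50/11, 90/11]
R3 ← R3 − (45/44)·R2: [0, 0, -58/11, 54/11, 40/11, -180/11]
The echelon form has 3 nonzero rows, and every pivot lies in the first 5 columns, so rank(B) = rank([B|b]) = 3.
The system is consistent.

yes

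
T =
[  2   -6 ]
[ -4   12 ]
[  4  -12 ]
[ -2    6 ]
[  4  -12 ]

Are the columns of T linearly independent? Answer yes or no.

Row reduce T to echelon form.
R2 ← R2 + (2)·R1: [0, 0]
R3 ← R3 − (2)·R1: [0, 0]
R4 ← R4 + R1: [0, 0]
R5 ← R5 − (2)·R1: [0, 0]
1 pivot among 2 columns.
Only 1 < 2 pivot columns, so the columns are linearly dependent.

no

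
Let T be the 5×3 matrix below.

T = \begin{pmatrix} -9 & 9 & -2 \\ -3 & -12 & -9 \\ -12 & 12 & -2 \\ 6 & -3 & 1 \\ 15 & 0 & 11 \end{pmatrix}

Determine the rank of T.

3

Row reduce to echelon form.
R2 ← R2 − (1/3)·R1: [0, -15, -25/3]
R3 ← R3 − (4/3)·R1: [0, 0, 2/3]
R4 ← R4 + (2/3)·R1: [0, 3, -1/3]
R5 ← R5 + (5/3)·R1: [0, 15, 23/3]
R4 ← R4 + (1/5)·R2: [0, 0, -2]
R5 ← R5 + R2: [0, 0, -2/3]
R4 ← R4 + (3)·R3: [0, 0, 0]
R5 ← R5 + R3: [0, 0, 0]
Echelon form has 3 nonzero rows, so rank(T) = 3.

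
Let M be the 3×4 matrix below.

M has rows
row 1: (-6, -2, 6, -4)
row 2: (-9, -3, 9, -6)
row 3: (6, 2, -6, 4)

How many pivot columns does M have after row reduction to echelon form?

Row reduce to echelon form.
R2 ← R2 − (3/2)·R1: [0, 0, 0, 0]
R3 ← R3 + R1: [0, 0, 0, 0]
Echelon form has 1 nonzero row, so rank(M) = 1.
Each nonzero row contributes one pivot column: 1 pivot columns.

1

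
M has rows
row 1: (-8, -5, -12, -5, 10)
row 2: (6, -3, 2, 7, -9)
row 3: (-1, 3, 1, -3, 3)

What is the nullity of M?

Row reduce to echelon form.
R2 ← R2 + (3/4)·R1: [0, -27/4, -7, 13/4, -3/2]
R3 ← R3 − (1/8)·R1: [0, 29/8, 5/2, -19/8, 7/4]
R3 ← R3 + (29/54)·R2: [0, 0, -34/27, -17/27, 17/18]
3 nonzero rows, so rank(M) = 3.
M has 5 columns; by rank–nullity, nullity = 5 − 3 = 2.

2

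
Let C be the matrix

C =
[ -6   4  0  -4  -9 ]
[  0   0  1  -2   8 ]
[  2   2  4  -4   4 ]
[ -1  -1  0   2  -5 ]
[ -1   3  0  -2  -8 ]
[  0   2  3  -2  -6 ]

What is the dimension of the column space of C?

4

Row reduce to echelon form.
R3 ← R3 + (1/3)·R1: [0, 10/3, 4, -16/3, 1]
R4 ← R4 − (1/6)·R1: [0, -5/3, 0, 8/3, -7/2]
R5 ← R5 − (1/6)·R1: [0, 7/3, 0, -4/3, -13/2]
Swap R2 ↔ R3
R4 ← R4 + (1/2)·R2: [0, 0, 2, 0, -3]
R5 ← R5 − (7/10)·R2: [0, 0, -14/5, 12/5, -36/5]
R6 ← R6 − (3/5)·R2: [0, 0, 3/5, 6/5, -33/5]
R4 ← R4 − (2)·R3: [0, 0, 0, 4, -19]
R5 ← R5 + (14/5)·R3: [0, 0, 0, -16/5, 76/5]
R6 ← R6 − (3/5)·R3: [0, 0, 0, 12/5, -57/5]
R5 ← R5 + (4/5)·R4: [0, 0, 0, 0, 0]
R6 ← R6 − (3/5)·R4: [0, 0, 0, 0, 0]
Echelon form has 4 nonzero rows, so rank(C) = 4.
The column space has dimension equal to the rank: 4.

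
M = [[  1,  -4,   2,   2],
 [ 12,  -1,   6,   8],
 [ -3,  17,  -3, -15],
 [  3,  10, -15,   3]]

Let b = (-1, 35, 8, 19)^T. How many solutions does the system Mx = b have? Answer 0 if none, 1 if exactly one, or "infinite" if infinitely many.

Row reduce the augmented matrix [M | b].
R2 ← R2 − (12)·R1: [0, 47, -18, -16, 47]
R3 ← R3 + (3)·R1: [0, 5, 3, -9, 5]
R4 ← R4 − (3)·R1: [0, 22, -21, -3, 22]
R3 ← R3 − (5/47)·R2: [0, 0, 231/47, -343/47, 0]
R4 ← R4 − (22/47)·R2: [0, 0, -591/47, 211/47, 0]
R4 ← R4 + (197/77)·R3: [0, 0, 0, -156/11, 0]
The echelon form has 4 nonzero rows, and every pivot lies in the first 4 columns, so rank(M) = rank([M|b]) = 4.
The system is consistent.
rank = 4 = number of unknowns, so the solution is unique.

1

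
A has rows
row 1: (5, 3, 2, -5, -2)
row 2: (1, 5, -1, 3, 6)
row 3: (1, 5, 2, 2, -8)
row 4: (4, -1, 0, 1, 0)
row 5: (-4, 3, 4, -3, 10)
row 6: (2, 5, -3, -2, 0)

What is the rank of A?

Row reduce to echelon form.
R2 ← R2 − (1/5)·R1: [0, 22/5, -7/5, 4, 32/5]
R3 ← R3 − (1/5)·R1: [0, 22/5, 8/5, 3, -38/5]
R4 ← R4 − (4/5)·R1: [0, -17/5, -8/5, 5, 8/5]
R5 ← R5 + (4/5)·R1: [0, 27/5, 28/5, -7, 42/5]
R6 ← R6 − (2/5)·R1: [0, 19/5, -19/5, 0, 4/5]
R3 ← R3 − R2: [0, 0, 3, -1, -14]
R4 ← R4 + (17/22)·R2: [0, 0, -59/22, 89/11, 72/11]
R5 ← R5 − (27/22)·R2: [0, 0, 161/22, -131/11, 6/11]
R6 ← R6 − (19/22)·R2: [0, 0, -57/22, -38/11, -52/11]
R4 ← R4 + (59/66)·R3: [0, 0, 0, 475/66, -197/33]
R5 ← R5 − (161/66)·R3: [0, 0, 0, -625/66, 1145/33]
R6 ← R6 + (19/22)·R3: [0, 0, 0, -95/22, -185/11]
R5 ← R5 + (25/19)·R4: [0, 0, 0, 0, 510/19]
R6 ← R6 + (3/5)·R4: [0, 0, 0, 0, -102/5]
R6 ← R6 + (19/25)·R5: [0, 0, 0, 0, 0]
Echelon form has 5 nonzero rows, so rank(A) = 5.

5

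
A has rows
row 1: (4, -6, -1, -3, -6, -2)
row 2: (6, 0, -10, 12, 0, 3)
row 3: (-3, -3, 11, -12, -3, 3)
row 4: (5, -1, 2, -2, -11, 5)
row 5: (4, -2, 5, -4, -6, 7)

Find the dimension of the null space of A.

1

Row reduce to echelon form.
R2 ← R2 − (3/2)·R1: [0, 9, -17/2, 33/2, 9, 6]
R3 ← R3 + (3/4)·R1: [0, -15/2, 41/4, -57/4, -15/2, 3/2]
R4 ← R4 − (5/4)·R1: [0, 13/2, 13/4, 7/4, -7/2, 15/2]
R5 ← R5 − R1: [0, 4, 6, -1, 0, 9]
R3 ← R3 + (5/6)·R2: [0, 0, 19/6, -1/2, 0, 13/2]
R4 ← R4 − (13/18)·R2: [0, 0, 169/18, -61/6, -10, 19/6]
R5 ← R5 − (4/9)·R2: [0, 0, 88/9, -25/3, -4, 19/3]
R4 ← R4 − (169/57)·R3: [0, 0, 0, -165/19, -10, -306/19]
R5 ← R5 − (176/57)·R3: [0, 0, 0, -129/19, -4, -261/19]
R5 ← R5 − (43/55)·R4: [0, 0, 0, 0, 42/11, -63/55]
5 nonzero rows, so rank(A) = 5.
A has 6 columns; by rank–nullity, nullity = 6 − 5 = 1.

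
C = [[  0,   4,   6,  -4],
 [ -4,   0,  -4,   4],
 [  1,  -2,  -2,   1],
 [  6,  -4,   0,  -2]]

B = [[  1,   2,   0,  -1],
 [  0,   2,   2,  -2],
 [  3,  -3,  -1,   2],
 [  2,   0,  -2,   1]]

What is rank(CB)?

2

First compute CB:
[[ 10, -10,  10,   0],
 [ -8,   4,  -4,   0],
 [ -3,   4,  -4,   0],
 [  2,   4,  -4,   0]]
Now row reduce the product.
R2 ← R2 + (4/5)·R1: [0, -4, 4, 0]
R3 ← R3 + (3/10)·R1: [0, 1, -1, 0]
R4 ← R4 − (1/5)·R1: [0, 6, -6, 0]
R3 ← R3 + (1/4)·R2: [0, 0, 0, 0]
R4 ← R4 + (3/2)·R2: [0, 0, 0, 0]
2 nonzero rows, so rank(CB) = 2.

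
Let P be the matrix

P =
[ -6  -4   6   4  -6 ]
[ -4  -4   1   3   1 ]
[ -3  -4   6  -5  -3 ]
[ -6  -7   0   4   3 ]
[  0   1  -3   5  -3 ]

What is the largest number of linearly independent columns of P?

4

Row reduce to echelon form.
R2 ← R2 − (2/3)·R1: [0, -4/3, -3, 1/3, 5]
R3 ← R3 − (1/2)·R1: [0, -2, 3, -7, 0]
R4 ← R4 − R1: [0, -3, -6, 0, 9]
R3 ← R3 − (3/2)·R2: [0, 0, 15/2, -15/2, -15/2]
R4 ← R4 − (9/4)·R2: [0, 0, 3/4, -3/4, -9/4]
R5 ← R5 + (3/4)·R2: [0, 0, -21/4, 21/4, 3/4]
R4 ← R4 − (1/10)·R3: [0, 0, 0, 0, -3/2]
R5 ← R5 + (7/10)·R3: [0, 0, 0, 0, -9/2]
R5 ← R5 − (3)·R4: [0, 0, 0, 0, 0]
Echelon form has 4 nonzero rows, so rank(P) = 4.
The rank gives the maximum number of linearly independent columns: 4.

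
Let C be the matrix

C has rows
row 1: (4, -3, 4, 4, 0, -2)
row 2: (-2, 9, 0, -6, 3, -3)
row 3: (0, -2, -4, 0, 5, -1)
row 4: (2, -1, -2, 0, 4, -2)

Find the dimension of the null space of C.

2

Row reduce to echelon form.
R2 ← R2 + (1/2)·R1: [0, 15/2, 2, -4, 3, -4]
R4 ← R4 − (1/2)·R1: [0, 1/2, -4, -2, 4, -1]
R3 ← R3 + (4/15)·R2: [0, 0, -52/15, -16/15, 29/5, -31/15]
R4 ← R4 − (1/15)·R2: [0, 0, -62/15, -26/15, 19/5, -11/15]
R4 ← R4 − (31/26)·R3: [0, 0, 0, -6/13, -81/26, 45/26]
4 nonzero rows, so rank(C) = 4.
C has 6 columns; by rank–nullity, nullity = 6 − 4 = 2.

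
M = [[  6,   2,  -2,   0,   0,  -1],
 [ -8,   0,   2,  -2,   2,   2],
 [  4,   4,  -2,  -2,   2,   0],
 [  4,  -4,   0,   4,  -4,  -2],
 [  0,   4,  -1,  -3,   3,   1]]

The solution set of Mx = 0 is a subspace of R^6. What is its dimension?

Row reduce to echelon form.
R2 ← R2 + (4/3)·R1: [0, 8/3, -2/3, -2, 2, 2/3]
R3 ← R3 − (2/3)·R1: [0, 8/3, -2/3, -2, 2, 2/3]
R4 ← R4 − (2/3)·R1: [0, -16/3, 4/3, 4, -4, -4/3]
R3 ← R3 − R2: [0, 0, 0, 0, 0, 0]
R4 ← R4 + (2)·R2: [0, 0, 0, 0, 0, 0]
R5 ← R5 − (3/2)·R2: [0, 0, 0, 0, 0, 0]
2 nonzero rows, so rank(M) = 2.
M has 6 columns; by rank–nullity, nullity = 6 − 2 = 4.

4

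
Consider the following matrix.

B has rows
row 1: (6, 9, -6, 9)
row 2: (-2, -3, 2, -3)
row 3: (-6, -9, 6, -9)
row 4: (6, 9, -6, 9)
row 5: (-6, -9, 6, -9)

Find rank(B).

1

Row reduce to echelon form.
R2 ← R2 + (1/3)·R1: [0, 0, 0, 0]
R3 ← R3 + R1: [0, 0, 0, 0]
R4 ← R4 − R1: [0, 0, 0, 0]
R5 ← R5 + R1: [0, 0, 0, 0]
Echelon form has 1 nonzero row, so rank(B) = 1.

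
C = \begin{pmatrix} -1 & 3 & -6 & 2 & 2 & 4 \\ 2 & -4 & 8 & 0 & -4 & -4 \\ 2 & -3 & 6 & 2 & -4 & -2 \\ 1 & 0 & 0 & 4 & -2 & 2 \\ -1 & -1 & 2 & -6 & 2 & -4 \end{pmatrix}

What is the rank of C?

Row reduce to echelon form.
R2 ← R2 + (2)·R1: [0, 2, -4, 4, 0, 4]
R3 ← R3 + (2)·R1: [0, 3, -6, 6, 0, 6]
R4 ← R4 + R1: [0, 3, -6, 6, 0, 6]
R5 ← R5 − R1: [0, -4, 8, -8, 0, -8]
R3 ← R3 − (3/2)·R2: [0, 0, 0, 0, 0, 0]
R4 ← R4 − (3/2)·R2: [0, 0, 0, 0, 0, 0]
R5 ← R5 + (2)·R2: [0, 0, 0, 0, 0, 0]
Echelon form has 2 nonzero rows, so rank(C) = 2.

2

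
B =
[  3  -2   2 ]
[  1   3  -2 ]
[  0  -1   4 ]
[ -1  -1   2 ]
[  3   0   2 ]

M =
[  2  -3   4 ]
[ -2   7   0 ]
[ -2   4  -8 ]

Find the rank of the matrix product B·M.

3

First compute BM:
[[  6, -15,  -4],
 [  0,  10,  20],
 [ -6,   9, -32],
 [ -4,   4, -20],
 [  2,  -1,  -4]]
Now row reduce the product.
R3 ← R3 + R1: [0, -6, -36]
R4 ← R4 + (2/3)·R1: [0, -6, -68/3]
R5 ← R5 − (1/3)·R1: [0, 4, -8/3]
R3 ← R3 + (3/5)·R2: [0, 0, -24]
R4 ← R4 + (3/5)·R2: [0, 0, -32/3]
R5 ← R5 − (2/5)·R2: [0, 0, -32/3]
R4 ← R4 − (4/9)·R3: [0, 0, 0]
R5 ← R5 − (4/9)·R3: [0, 0, 0]
3 nonzero rows, so rank(BM) = 3.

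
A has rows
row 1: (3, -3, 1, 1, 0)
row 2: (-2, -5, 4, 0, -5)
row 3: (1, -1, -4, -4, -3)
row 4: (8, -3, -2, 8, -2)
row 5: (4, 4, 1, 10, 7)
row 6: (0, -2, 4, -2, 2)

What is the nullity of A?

Row reduce to echelon form.
R2 ← R2 + (2/3)·R1: [0, -7, 14/3, 2/3, -5]
R3 ← R3 − (1/3)·R1: [0, 0, -13/3, -13/3, -3]
R4 ← R4 − (8/3)·R1: [0, 5, -14/3, 16/3, -2]
R5 ← R5 − (4/3)·R1: [0, 8, -1/3, 26/3, 7]
R4 ← R4 + (5/7)·R2: [0, 0, -4/3, 122/21, -39/7]
R5 ← R5 + (8/7)·R2: [0, 0, 5, 66/7, 9/7]
R6 ← R6 − (2/7)·R2: [0, 0, 8/3, -46/21, 24/7]
R4 ← R4 − (4/13)·R3: [0, 0, 0, 50/7, -423/91]
R5 ← R5 + (15/13)·R3: [0, 0, 0, 31/7, -198/91]
R6 ← R6 + (8/13)·R3: [0, 0, 0, -34/7, 144/91]
R5 ← R5 − (31/50)·R4: [0, 0, 0, 0, 459/650]
R6 ← R6 + (17/25)·R4: [0, 0, 0, 0, -513/325]
R6 ← R6 + (38/17)·R5: [0, 0, 0, 0, 0]
5 nonzero rows, so rank(A) = 5.
A has 5 columns; by rank–nullity, nullity = 5 − 5 = 0.

0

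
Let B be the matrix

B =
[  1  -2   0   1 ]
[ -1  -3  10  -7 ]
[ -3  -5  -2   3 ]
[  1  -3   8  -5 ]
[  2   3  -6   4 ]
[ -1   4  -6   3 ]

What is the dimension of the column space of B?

3

Row reduce to echelon form.
R2 ← R2 + R1: [0, -5, 10, -6]
R3 ← R3 + (3)·R1: [0, -11, -2, 6]
R4 ← R4 − R1: [0, -1, 8, -6]
R5 ← R5 − (2)·R1: [0, 7, -6, 2]
R6 ← R6 + R1: [0, 2, -6, 4]
R3 ← R3 − (11/5)·R2: [0, 0, -24, 96/5]
R4 ← R4 − (1/5)·R2: [0, 0, 6, -24/5]
R5 ← R5 + (7/5)·R2: [0, 0, 8, -32/5]
R6 ← R6 + (2/5)·R2: [0, 0, -2, 8/5]
R4 ← R4 + (1/4)·R3: [0, 0, 0, 0]
R5 ← R5 + (1/3)·R3: [0, 0, 0, 0]
R6 ← R6 − (1/12)·R3: [0, 0, 0, 0]
Echelon form has 3 nonzero rows, so rank(B) = 3.
The column space has dimension equal to the rank: 3.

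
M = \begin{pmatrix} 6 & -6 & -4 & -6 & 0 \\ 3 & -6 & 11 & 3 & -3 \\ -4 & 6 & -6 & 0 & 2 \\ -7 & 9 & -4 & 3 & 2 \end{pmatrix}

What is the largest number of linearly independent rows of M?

2

Row reduce to echelon form.
R2 ← R2 − (1/2)·R1: [0, -3, 13, 6, -3]
R3 ← R3 + (2/3)·R1: [0, 2, -26/3, -4, 2]
R4 ← R4 + (7/6)·R1: [0, 2, -26/3, -4, 2]
R3 ← R3 + (2/3)·R2: [0, 0, 0, 0, 0]
R4 ← R4 + (2/3)·R2: [0, 0, 0, 0, 0]
Echelon form has 2 nonzero rows, so rank(M) = 2.
The rank gives the maximum number of linearly independent rows: 2.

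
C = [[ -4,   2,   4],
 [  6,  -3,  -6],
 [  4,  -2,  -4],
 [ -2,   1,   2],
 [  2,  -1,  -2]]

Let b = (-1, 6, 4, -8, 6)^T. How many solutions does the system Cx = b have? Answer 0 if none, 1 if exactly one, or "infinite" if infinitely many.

0

Row reduce the augmented matrix [C | b].
R2 ← R2 + (3/2)·R1: [0, 0, 0, 9/2]
R3 ← R3 + R1: [0, 0, 0, 3]
R4 ← R4 − (1/2)·R1: [0, 0, 0, -15/2]
R5 ← R5 + (1/2)·R1: [0, 0, 0, 11/2]
R3 ← R3 − (2/3)·R2: [0, 0, 0, 0]
R4 ← R4 + (5/3)·R2: [0, 0, 0, 0]
R5 ← R5 − (11/9)·R2: [0, 0, 0, 0]
The echelon form has 2 nonzero rows; the last pivot sits in the augmented column, so rank(C) = 1 but rank([C|b]) = 2.
Since the ranks differ, the system is inconsistent.
It has no solutions.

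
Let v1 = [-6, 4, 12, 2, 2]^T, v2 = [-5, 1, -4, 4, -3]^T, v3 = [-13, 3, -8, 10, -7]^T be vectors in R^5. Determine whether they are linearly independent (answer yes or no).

Form the matrix with these vectors as rows and row reduce.
R2 ← R2 − (5/6)·R1: [0, -7/3, -14, 7/3, -14/3]
R3 ← R3 − (13/6)·R1: [0, -17/3, -34, 17/3, -34/3]
R3 ← R3 − (17/7)·R2: [0, 0, 0, 0, 0]
2 nonzero rows, so the 3 vectors span a space of dimension 2.
Since 2 < 3, the vectors are linearly dependent.

no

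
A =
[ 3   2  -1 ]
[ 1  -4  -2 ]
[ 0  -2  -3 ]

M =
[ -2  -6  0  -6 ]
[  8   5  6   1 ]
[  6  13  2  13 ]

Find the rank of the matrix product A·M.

First compute AM:
[[  4, -21,  10, -29],
 [-46, -52, -28, -36],
 [-34, -49, -18, -41]]
Now row reduce the product.
R2 ← R2 + (23/2)·R1: [0, -587/2, 87, -739/2]
R3 ← R3 + (17/2)·R1: [0, -455/2, 67, -575/2]
R3 ← R3 − (455/587)·R2: [0, 0, -256/587, -640/587]
3 nonzero rows, so rank(AM) = 3.

3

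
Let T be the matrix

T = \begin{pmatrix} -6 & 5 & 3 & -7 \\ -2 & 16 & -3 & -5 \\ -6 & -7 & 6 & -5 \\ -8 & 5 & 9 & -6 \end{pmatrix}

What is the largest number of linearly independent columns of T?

3

Row reduce to echelon form.
R2 ← R2 − (1/3)·R1: [0, 43/3, -4, -8/3]
R3 ← R3 − R1: [0, -12, 3, 2]
R4 ← R4 − (4/3)·R1: [0, -5/3, 5, 10/3]
R3 ← R3 + (36/43)·R2: [0, 0, -15/43, -10/43]
R4 ← R4 + (5/43)·R2: [0, 0, 195/43, 130/43]
R4 ← R4 + (13)·R3: [0, 0, 0, 0]
Echelon form has 3 nonzero rows, so rank(T) = 3.
The rank gives the maximum number of linearly independent columns: 3.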